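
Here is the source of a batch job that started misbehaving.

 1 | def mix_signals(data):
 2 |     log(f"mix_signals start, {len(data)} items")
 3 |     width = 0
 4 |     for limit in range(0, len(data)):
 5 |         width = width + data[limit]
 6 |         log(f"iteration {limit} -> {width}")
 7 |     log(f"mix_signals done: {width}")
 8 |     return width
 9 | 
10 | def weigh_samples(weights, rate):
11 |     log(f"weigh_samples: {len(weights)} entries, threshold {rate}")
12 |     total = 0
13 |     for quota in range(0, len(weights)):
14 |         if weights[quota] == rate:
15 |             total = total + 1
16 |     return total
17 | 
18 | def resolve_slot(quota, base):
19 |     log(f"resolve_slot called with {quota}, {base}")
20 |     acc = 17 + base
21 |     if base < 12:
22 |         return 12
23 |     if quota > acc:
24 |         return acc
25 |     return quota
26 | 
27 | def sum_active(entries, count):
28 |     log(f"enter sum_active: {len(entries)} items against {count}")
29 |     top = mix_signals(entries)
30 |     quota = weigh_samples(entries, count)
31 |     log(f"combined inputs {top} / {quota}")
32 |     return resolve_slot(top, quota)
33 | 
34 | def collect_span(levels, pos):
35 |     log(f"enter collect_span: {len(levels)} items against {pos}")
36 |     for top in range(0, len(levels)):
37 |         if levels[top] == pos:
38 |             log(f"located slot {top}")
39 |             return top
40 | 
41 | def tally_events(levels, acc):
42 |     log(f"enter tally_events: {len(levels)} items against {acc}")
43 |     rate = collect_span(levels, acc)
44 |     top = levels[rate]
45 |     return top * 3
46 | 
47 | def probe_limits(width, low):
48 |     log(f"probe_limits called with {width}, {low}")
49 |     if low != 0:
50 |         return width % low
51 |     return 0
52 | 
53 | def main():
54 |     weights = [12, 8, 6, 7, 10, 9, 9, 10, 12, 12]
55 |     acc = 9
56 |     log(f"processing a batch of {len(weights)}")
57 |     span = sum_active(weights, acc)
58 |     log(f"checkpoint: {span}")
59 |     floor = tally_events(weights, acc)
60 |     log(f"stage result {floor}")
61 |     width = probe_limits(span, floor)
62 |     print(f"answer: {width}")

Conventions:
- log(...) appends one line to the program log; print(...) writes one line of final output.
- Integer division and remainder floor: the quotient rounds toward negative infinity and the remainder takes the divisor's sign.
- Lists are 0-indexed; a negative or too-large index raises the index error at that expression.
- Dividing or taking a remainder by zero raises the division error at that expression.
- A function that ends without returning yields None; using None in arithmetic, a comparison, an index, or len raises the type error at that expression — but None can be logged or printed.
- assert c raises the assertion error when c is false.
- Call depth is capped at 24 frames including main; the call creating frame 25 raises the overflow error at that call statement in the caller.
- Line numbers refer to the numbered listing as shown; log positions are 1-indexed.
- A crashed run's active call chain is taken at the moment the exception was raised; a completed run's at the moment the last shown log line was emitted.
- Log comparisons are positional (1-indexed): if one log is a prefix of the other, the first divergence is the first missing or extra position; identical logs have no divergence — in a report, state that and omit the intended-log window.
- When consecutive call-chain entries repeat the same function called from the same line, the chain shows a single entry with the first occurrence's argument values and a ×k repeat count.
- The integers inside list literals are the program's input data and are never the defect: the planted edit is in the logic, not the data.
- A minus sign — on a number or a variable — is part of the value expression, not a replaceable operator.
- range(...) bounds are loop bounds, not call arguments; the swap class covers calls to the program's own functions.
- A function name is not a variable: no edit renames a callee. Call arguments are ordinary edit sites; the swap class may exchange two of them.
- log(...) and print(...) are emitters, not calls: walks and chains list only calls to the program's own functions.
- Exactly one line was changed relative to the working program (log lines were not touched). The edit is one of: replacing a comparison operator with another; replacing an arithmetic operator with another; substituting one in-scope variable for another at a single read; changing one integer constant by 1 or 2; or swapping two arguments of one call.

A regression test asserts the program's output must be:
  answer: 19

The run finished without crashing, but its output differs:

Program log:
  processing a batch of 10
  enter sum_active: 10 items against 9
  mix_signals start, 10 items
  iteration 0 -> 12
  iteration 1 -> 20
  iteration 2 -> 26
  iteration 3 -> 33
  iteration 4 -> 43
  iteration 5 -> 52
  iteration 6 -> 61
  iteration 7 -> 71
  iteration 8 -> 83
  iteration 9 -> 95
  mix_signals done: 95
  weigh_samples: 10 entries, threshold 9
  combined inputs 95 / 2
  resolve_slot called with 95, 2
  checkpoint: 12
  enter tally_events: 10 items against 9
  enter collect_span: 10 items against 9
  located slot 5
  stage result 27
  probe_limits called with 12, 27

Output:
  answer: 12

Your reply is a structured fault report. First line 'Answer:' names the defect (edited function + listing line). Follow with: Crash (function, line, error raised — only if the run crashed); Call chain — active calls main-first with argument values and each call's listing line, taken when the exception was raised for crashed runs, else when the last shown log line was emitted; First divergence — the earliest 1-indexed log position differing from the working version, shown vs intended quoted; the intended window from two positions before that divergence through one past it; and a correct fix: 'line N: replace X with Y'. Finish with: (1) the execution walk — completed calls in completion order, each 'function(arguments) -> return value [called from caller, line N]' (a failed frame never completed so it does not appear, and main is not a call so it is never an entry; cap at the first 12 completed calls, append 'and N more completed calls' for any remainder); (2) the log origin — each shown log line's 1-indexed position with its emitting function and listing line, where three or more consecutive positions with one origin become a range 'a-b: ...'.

Answer: the defect is in resolve_slot at line 21.
Core observation: Everything matches until log position 18, which reads 'checkpoint: 12' in place of 'checkpoint: 19'.
Call chain: main -> probe_limits(12, 27) (called at line 61).
First divergence: position 18 — the shown line 'checkpoint: 12' should read 'checkpoint: 19'.
Intended log window:
  16: combined inputs 95 / 2
  17: resolve_slot called with 95, 2
  18: checkpoint: 19
  19: enter tally_events: 10 items against 9
Execution walk:
  mix_signals([12, 8, 6, 7, 10, 9, 9, 10, 12, 12]) -> 95  [called from sum_active, line 29]
  weigh_samples([12, 8, 6, 7, 10, 9, 9, 10, 12, 12], 9) -> 2  [called from sum_active, line 30]
  resolve_slot(95, 2) -> 12  [called from sum_active, line 32]
  sum_active([12, 8, 6, 7, 10, 9, 9, 10, 12, 12], 9) -> 12  [called from main, line 57]
  collect_span([12, 8, 6, 7, 10, 9, 9, 10, 12, 12], 9) -> 5  [called from tally_events, line 43]
  tally_events([12, 8, 6, 7, 10, 9, 9, 10, 12, 12], 9) -> 27  [called from main, line 59]
  probe_limits(12, 27) -> 12  [called from main, line 61]
Log origin:
  1: emitted by main (line 56)
  2: emitted by sum_active (line 28)
  3: emitted by mix_signals (line 2)
  4-13: emitted by mix_signals (line 6)
  14: emitted by mix_signals (line 7)
  15: emitted by weigh_samples (line 11)
  16: emitted by sum_active (line 31)
  17: emitted by resolve_slot (line 19)
  18: emitted by main (line 58)
  19: emitted by tally_events (line 42)
  20: emitted by collect_span (line 35)
  21: emitted by collect_span (line 38)
  22: emitted by main (line 60)
  23: emitted by probe_limits (line 48)
A correct fix: line 21: replace `base` with `quota`.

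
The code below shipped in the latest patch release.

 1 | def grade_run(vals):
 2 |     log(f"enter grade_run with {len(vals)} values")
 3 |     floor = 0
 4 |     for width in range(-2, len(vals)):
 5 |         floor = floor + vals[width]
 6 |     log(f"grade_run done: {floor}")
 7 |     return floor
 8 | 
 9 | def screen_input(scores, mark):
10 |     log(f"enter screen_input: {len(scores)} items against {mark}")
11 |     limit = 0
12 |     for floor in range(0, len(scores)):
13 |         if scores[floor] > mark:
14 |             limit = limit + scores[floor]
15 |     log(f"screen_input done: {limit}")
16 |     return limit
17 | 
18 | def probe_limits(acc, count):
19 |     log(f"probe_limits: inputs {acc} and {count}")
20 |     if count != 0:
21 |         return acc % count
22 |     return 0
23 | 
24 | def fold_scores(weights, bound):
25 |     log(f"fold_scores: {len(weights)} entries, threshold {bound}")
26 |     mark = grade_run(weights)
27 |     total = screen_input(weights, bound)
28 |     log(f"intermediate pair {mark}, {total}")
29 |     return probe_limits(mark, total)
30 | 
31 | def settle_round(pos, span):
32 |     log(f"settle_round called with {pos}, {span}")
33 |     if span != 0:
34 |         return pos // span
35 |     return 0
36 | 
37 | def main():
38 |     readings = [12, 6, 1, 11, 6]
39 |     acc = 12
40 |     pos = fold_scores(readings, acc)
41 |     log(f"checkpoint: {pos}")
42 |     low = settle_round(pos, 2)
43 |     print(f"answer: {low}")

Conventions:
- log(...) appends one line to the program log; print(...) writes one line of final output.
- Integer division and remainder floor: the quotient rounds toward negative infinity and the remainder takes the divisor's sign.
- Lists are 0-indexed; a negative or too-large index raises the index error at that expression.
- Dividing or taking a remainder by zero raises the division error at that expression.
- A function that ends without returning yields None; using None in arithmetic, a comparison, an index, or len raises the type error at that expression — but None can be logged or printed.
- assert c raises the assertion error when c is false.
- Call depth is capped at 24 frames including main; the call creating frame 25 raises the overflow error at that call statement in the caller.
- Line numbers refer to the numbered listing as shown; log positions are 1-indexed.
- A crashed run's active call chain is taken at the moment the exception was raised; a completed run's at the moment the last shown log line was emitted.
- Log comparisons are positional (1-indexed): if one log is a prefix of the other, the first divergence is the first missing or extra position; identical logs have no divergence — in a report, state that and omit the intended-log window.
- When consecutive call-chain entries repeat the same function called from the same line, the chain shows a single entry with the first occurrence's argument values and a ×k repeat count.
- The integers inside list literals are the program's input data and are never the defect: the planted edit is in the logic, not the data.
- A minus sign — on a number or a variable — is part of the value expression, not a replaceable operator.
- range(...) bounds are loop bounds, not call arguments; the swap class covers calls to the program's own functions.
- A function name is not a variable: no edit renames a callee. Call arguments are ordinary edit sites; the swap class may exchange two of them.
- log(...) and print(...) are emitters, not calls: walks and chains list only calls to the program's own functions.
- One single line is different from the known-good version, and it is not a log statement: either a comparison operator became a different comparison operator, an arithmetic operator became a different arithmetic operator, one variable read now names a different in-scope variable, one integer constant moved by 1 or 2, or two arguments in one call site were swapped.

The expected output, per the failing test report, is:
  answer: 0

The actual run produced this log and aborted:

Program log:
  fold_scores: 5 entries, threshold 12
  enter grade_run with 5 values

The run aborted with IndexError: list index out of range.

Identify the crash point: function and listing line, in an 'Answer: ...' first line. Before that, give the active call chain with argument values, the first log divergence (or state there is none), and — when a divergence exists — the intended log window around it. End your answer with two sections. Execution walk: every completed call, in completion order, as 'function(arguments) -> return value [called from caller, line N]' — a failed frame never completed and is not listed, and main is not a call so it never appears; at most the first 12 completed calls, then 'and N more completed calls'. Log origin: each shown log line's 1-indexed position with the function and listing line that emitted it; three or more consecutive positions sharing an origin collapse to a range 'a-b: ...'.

Answer: the error was raised in grade_run, line 5.
Key fact: Only 2 log lines were emitted before the run died; the intended continuation was 'grade_run done: 36'.
Call chain: main -> fold_scores([12, 6, 1, 11, 6], 12) (called at line 40) -> grade_run([12, 6, 1, 11, 6]) (called at line 26).
First divergence: position 3 — after 2 matching lines the faulty run goes silent; intended next line 'grade_run done: 36'.
Intended log window:
  1: fold_scores: 5 entries, threshold 12
  2: enter grade_run with 5 values
  3: grade_run done: 36
  4: enter screen_input: 5 items against 12
Execution walk:
  (no call completed)
Log origin:
  1: from fold_scores, line 25
  2: from grade_run, line 2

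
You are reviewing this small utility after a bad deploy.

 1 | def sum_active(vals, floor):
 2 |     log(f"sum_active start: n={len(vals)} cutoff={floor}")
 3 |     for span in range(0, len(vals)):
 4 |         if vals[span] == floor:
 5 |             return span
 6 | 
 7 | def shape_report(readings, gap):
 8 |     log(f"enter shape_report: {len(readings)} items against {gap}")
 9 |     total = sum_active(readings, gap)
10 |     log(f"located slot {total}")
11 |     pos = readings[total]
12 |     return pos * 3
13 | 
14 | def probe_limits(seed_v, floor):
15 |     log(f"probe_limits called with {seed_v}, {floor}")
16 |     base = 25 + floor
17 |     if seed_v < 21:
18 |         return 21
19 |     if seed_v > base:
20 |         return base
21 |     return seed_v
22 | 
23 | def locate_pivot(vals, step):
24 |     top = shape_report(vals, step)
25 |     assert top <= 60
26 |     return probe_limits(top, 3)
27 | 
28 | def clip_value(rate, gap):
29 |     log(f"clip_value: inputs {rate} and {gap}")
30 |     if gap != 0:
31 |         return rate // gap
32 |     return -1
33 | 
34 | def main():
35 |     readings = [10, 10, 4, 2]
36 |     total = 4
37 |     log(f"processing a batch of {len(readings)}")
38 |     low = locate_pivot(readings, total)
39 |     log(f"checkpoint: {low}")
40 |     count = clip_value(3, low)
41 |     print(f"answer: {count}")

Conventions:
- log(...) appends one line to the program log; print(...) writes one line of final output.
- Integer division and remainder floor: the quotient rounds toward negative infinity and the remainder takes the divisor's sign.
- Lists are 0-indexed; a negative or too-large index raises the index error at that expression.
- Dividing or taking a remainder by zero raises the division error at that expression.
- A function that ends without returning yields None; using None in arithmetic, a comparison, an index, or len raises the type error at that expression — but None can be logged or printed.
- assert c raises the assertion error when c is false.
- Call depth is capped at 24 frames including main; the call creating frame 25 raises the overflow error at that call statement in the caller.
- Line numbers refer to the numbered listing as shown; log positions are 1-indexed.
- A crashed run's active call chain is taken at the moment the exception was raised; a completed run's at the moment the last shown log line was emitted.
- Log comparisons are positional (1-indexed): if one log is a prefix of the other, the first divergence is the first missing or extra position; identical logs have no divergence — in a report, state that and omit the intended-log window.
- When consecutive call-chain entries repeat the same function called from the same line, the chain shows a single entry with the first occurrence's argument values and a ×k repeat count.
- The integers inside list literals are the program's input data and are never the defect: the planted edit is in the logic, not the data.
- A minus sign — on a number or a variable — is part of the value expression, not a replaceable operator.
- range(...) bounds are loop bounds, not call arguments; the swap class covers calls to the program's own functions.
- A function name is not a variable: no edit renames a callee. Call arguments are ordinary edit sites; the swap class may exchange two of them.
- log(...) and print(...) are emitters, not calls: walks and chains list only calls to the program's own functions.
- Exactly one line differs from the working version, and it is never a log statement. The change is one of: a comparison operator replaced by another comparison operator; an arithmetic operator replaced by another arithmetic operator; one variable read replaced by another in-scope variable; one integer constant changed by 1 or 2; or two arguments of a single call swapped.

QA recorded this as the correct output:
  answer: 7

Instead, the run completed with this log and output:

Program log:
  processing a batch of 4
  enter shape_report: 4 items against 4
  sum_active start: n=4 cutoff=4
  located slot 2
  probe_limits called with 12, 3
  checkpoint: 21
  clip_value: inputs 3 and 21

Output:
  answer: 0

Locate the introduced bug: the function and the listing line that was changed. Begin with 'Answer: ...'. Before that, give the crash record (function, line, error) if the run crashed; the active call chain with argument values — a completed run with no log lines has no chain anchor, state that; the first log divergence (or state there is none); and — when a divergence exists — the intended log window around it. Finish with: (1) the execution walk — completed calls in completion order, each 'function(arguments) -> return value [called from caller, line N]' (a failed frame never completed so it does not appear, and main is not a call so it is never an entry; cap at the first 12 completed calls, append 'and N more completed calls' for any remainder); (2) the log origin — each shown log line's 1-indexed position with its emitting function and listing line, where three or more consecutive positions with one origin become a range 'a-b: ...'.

Answer: the defect is in main at line 40.
Key fact: The earliest visible damage is log position 7 — 'clip_value: inputs 3 and 21' rather than the intended 'clip_value: inputs 21 and 3'.
Call chain: main -> clip_value(3, 21) (called at line 40).
First divergence: at position 7 the run shows 'clip_value: inputs 3 and 21' where the working version logs 'clip_value: inputs 21 and 3'.
Intended log window:
  5: probe_limits called with 12, 3
  6: checkpoint: 21
  7: clip_value: inputs 21 and 3
Execution walk:
  sum_active([10, 10, 4, 2], 4) -> 2  [called from shape_report, line 9]
  shape_report([10, 10, 4, 2], 4) -> 12  [called from locate_pivot, line 24]
  probe_limits(12, 3) -> 21  [called from locate_pivot, line 26]
  locate_pivot([10, 10, 4, 2], 4) -> 21  [called from main, line 38]
  clip_value(3, 21) -> 0  [called from main, line 40]
Log origins:
  1: emitted by main (line 37)
  2: emitted by shape_report (line 8)
  3: emitted by sum_active (line 2)
  4: emitted by shape_report (line 10)
  5: emitted by probe_limits (line 15)
  6: emitted by main (line 39)
  7: emitted by clip_value (line 29)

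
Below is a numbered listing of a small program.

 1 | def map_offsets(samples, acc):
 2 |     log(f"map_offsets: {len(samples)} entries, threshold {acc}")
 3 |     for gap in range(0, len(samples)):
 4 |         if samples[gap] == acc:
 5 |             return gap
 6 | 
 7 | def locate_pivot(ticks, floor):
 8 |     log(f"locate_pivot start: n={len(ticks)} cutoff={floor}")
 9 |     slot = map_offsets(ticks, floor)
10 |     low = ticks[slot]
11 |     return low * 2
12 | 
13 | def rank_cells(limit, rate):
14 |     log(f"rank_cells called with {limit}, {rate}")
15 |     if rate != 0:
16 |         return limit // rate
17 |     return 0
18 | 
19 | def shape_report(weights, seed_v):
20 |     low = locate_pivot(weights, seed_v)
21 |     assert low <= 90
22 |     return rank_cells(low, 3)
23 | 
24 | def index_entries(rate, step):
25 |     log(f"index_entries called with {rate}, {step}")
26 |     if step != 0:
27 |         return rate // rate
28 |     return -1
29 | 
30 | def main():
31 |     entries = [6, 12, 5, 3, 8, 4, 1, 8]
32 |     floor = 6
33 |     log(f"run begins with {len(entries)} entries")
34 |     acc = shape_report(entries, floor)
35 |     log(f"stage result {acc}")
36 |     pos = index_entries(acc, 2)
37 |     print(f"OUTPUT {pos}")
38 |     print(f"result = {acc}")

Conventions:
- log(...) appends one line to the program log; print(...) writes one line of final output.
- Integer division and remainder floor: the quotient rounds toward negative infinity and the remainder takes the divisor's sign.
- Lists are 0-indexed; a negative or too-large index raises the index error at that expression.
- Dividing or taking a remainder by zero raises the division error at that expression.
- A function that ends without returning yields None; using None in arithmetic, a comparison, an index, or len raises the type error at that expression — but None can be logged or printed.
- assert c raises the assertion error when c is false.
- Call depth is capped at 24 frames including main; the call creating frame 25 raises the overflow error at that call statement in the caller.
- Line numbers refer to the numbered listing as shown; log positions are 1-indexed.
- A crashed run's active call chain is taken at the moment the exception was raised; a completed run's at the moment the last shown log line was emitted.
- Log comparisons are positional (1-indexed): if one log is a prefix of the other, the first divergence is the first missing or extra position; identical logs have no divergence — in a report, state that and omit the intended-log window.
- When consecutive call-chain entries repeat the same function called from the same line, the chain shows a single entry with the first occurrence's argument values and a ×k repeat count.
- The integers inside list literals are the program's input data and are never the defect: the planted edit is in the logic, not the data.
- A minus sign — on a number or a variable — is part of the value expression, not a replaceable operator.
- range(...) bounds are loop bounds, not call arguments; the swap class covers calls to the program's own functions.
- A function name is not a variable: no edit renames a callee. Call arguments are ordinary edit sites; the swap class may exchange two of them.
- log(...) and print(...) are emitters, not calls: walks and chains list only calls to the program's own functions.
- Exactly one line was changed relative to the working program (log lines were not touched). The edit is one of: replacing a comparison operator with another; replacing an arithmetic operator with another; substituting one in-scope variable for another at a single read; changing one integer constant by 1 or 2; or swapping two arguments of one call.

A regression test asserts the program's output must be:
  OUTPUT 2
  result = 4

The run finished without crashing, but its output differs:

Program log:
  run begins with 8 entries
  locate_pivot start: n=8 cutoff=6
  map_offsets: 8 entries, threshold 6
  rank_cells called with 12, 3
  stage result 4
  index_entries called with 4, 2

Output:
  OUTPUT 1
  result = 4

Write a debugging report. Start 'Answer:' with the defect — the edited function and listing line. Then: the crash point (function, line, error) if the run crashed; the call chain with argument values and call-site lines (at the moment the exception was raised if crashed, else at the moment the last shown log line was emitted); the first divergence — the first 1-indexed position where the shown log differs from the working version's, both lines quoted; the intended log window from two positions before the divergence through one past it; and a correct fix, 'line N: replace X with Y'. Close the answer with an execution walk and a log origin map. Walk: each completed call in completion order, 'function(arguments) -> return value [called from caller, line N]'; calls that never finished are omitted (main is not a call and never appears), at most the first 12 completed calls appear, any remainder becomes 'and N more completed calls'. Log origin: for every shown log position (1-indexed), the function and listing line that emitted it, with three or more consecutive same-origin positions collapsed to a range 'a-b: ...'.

Answer: the defect is in index_entries at line 27.
The tell: The logs agree in full; only the final output differs.
Call chain: main -> index_entries(4, 2) (called at line 36).
First divergence: none; the two logs match at every position.
Execution walk:
  map_offsets([6, 12, 5, 3, 8, 4, 1, 8], 6) -> 0  [called from locate_pivot, line 9]
  locate_pivot([6, 12, 5, 3, 8, 4, 1, 8], 6) -> 12  [called from shape_report, line 20]
  rank_cells(12, 3) -> 4  [called from shape_report, line 22]
  shape_report([6, 12, 5, 3, 8, 4, 1, 8], 6) -> 4  [called from main, line 34]
  index_entries(4, 2) -> 1  [called from main, line 36]
Origin of each log line:
  1: logged in main at line 33
  2: logged in locate_pivot at line 8
  3: logged in map_offsets at line 2
  4: logged in rank_cells at line 14
  5: logged in main at line 35
  6: logged in index_entries at line 25
A correct fix: line 27: replace `rate // rate` with `rate // step`.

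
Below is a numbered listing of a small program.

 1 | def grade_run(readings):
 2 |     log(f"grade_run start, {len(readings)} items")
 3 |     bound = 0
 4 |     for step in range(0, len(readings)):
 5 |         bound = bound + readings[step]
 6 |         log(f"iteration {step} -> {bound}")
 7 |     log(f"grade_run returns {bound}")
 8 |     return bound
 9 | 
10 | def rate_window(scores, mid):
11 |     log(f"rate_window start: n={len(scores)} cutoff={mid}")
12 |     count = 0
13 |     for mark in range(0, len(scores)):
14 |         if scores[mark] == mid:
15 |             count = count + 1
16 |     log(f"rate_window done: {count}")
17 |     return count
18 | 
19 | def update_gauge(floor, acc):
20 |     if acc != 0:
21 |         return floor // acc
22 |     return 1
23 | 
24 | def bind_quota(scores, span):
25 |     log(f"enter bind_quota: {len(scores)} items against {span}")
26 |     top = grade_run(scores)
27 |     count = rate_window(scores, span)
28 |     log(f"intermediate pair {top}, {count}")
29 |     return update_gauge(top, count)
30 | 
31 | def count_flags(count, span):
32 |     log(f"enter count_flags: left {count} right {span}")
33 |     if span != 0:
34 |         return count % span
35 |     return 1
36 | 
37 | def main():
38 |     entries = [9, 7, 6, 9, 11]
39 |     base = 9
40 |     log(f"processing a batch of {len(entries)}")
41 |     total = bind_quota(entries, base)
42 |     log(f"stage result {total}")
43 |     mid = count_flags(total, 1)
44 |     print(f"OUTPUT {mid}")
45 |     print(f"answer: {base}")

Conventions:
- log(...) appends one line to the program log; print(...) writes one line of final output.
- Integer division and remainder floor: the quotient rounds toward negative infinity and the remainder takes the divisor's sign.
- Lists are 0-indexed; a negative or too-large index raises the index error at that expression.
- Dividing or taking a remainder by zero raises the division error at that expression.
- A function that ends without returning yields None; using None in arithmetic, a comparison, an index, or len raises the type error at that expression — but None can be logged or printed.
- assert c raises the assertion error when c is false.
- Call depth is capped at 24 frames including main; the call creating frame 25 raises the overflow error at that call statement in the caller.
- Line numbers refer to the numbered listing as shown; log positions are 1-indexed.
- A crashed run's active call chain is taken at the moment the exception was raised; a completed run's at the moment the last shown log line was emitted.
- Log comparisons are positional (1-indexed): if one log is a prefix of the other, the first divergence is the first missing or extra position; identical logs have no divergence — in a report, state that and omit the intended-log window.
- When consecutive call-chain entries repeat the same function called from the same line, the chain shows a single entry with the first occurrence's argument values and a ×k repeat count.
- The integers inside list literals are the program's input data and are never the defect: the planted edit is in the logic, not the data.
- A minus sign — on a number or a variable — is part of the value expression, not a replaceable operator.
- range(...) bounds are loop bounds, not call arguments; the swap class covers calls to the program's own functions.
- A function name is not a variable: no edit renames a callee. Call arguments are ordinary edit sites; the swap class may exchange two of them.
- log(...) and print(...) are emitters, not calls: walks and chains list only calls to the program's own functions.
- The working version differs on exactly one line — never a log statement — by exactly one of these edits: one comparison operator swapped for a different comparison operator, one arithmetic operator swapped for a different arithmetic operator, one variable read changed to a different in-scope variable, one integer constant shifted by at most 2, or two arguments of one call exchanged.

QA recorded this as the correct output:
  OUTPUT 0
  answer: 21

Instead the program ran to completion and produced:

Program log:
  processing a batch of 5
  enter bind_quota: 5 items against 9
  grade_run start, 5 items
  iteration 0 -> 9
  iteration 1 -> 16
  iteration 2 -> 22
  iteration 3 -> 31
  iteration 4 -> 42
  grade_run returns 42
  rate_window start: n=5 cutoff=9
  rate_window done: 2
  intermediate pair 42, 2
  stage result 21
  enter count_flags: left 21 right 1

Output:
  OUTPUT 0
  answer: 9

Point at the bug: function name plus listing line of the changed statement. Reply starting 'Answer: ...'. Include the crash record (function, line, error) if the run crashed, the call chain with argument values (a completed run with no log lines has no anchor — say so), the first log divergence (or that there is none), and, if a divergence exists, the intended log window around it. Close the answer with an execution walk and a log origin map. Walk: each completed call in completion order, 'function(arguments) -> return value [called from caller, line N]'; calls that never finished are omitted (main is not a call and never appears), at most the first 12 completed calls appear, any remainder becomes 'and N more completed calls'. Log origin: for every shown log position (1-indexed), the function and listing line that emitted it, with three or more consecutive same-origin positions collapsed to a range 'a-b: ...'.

Answer: the defect is in main at line 45.
Key observation: No log line changed; the fault shows up purely in the output.
Call chain: main -> count_flags(21, 1) (called at line 43).
First divergence: there is none — every log position agrees.
Execution walk:
  grade_run([9, 7, 6, 9, 11]) -> 42  [called from bind_quota, line 26]
  rate_window([9, 7, 6, 9, 11], 9) -> 2  [called from bind_quota, line 27]
  update_gauge(42, 2) -> 21  [called from bind_quota, line 29]
  bind_quota([9, 7, 6, 9, 11], 9) -> 21  [called from main, line 41]
  count_flags(21, 1) -> 0  [called from main, line 43]
Log origin:
  1: logged in main at line 40
  2: logged in bind_quota at line 25
  3: logged in grade_run at line 2
  4-8: logged in grade_run at line 6
  9: logged in grade_run at line 7
  10: logged in rate_window at line 11
  11: logged in rate_window at line 16
  12: logged in bind_quota at line 28
  13: logged in main at line 42
  14: logged in count_flags at line 32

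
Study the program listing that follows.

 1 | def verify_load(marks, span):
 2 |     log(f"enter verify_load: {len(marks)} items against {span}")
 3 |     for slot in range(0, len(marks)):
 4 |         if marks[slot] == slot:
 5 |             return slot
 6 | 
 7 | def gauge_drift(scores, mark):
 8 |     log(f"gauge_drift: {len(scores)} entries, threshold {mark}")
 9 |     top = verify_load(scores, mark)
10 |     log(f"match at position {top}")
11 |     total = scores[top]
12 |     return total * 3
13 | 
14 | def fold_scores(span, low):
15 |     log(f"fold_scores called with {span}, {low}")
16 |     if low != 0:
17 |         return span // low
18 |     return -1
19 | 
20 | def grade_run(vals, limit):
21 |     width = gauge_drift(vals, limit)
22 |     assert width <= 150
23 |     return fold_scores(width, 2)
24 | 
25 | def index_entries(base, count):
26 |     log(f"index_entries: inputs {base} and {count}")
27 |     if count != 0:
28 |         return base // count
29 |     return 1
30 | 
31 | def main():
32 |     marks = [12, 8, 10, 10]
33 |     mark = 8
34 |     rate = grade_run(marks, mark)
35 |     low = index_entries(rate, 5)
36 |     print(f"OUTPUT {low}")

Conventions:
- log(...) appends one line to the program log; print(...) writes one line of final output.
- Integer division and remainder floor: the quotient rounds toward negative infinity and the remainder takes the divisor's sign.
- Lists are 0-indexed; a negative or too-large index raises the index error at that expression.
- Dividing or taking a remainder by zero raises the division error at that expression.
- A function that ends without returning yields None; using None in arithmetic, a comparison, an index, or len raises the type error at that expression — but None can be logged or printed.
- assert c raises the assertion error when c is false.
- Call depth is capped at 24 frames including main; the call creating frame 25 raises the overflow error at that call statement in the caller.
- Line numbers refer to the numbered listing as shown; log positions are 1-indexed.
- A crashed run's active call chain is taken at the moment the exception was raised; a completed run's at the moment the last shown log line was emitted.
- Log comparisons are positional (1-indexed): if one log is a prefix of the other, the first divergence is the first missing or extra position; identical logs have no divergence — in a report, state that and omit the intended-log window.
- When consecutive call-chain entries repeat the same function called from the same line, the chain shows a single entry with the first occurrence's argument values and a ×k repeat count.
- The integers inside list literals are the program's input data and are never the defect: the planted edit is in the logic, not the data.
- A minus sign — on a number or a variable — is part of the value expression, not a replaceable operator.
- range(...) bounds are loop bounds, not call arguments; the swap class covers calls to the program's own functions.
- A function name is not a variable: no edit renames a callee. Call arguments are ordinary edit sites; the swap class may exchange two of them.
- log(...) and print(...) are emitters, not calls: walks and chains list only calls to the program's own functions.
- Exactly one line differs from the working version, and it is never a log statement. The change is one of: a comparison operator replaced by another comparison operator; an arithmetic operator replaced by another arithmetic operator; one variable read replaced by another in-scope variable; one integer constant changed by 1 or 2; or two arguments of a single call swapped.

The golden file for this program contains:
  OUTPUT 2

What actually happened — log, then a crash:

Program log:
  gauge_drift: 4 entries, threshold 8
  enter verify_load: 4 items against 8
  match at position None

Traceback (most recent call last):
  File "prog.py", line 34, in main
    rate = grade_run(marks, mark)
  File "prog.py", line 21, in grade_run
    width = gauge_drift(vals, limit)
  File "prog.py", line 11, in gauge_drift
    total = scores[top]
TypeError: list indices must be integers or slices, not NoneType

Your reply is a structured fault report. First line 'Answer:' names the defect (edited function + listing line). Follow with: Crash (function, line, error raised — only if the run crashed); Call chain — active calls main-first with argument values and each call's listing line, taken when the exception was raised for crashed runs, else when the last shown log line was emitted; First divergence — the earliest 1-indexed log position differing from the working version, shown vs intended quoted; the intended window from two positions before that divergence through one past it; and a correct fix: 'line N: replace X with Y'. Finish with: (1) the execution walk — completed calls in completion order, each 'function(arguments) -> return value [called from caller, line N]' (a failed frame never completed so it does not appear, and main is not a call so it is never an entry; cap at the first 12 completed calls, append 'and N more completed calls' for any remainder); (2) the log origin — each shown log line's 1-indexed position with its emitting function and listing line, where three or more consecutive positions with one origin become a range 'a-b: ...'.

Answer: the defect is in verify_load at line 4.
Core observation: Everything matches until log position 3, which reads 'match at position None' in place of 'match at position 1'.
Crash: gauge_drift, line 11, TypeError.
Call chain: main -> grade_run([12, 8, 10, 10], 8) (called at line 34) -> gauge_drift([12, 8, 10, 10], 8) (called at line 21).
First divergence: position 3 — the shown line 'match at position None' should read 'match at position 1'.
Intended log window:
  1: gauge_drift: 4 entries, threshold 8
  2: enter verify_load: 4 items against 8
  3: match at position 1
  4: fold_scores called with 24, 2
Execution walk:
  verify_load([12, 8, 10, 10], 8) -> None  [called from gauge_drift, line 9]
Log origin:
  1: from gauge_drift, line 8
  2: from verify_load, line 2
  3: from gauge_drift, line 10
A correct fix: line 4: replace `marks[slot] == slot` with `marks[slot] == span`.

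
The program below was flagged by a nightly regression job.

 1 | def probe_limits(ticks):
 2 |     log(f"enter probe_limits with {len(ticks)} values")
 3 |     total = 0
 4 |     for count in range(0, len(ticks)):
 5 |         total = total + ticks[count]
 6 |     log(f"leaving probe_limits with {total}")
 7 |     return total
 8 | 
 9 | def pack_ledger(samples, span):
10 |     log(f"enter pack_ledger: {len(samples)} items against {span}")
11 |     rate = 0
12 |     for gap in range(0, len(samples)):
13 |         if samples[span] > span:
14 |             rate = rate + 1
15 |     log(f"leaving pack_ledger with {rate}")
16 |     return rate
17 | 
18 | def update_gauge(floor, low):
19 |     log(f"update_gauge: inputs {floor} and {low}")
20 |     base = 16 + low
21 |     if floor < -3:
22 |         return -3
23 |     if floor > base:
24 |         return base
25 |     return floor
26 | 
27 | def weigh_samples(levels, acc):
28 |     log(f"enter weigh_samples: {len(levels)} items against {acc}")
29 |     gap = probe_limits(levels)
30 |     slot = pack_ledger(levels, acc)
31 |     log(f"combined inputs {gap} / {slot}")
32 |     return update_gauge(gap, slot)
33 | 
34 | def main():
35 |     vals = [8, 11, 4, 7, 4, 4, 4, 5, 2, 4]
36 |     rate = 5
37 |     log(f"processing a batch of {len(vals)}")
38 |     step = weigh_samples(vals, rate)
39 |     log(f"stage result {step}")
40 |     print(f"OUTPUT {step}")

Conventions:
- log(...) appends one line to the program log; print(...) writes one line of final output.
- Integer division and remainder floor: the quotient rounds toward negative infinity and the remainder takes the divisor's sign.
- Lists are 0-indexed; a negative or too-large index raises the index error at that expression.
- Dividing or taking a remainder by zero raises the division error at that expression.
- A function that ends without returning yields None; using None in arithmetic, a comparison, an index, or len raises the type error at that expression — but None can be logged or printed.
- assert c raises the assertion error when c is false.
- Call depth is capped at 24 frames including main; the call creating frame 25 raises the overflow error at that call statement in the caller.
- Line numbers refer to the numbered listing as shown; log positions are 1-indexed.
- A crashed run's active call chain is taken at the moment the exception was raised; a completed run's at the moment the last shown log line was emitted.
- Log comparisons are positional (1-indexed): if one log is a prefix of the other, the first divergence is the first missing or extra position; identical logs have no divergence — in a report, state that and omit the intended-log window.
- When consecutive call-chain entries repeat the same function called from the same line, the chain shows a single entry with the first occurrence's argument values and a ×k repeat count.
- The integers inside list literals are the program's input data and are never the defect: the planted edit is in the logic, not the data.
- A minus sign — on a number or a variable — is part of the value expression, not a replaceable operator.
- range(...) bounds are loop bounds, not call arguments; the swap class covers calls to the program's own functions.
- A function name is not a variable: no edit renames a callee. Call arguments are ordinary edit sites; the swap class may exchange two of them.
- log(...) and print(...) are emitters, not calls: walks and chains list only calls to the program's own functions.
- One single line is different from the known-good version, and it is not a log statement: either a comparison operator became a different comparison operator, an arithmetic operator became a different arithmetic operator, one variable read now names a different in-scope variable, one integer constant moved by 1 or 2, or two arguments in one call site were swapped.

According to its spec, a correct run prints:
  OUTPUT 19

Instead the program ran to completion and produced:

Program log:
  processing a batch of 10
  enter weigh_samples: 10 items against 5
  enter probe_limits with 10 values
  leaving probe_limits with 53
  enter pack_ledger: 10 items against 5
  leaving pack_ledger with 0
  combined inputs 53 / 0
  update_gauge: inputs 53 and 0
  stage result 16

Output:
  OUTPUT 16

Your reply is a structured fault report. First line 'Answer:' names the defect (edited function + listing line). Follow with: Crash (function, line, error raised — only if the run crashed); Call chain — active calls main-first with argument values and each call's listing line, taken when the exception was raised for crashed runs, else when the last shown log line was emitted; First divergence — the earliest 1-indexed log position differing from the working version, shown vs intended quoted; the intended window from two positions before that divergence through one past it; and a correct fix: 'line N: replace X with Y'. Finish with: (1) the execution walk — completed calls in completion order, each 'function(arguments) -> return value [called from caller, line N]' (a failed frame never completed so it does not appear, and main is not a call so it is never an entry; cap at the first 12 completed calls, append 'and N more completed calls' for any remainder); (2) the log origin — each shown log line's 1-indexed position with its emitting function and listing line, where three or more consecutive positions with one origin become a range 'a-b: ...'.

Answer: the defect is in pack_ledger at line 13.
The tell: Log line 6 is where behavior first shows: 'leaving pack_ledger with 0' appears instead of 'leaving pack_ledger with 3'.
Call chain: main.
First divergence: position 6 — the shown line 'leaving pack_ledger with 0' should read 'leaving pack_ledger with 3'.
Intended log window:
  4: leaving probe_limits with 53
  5: enter pack_ledger: 10 items against 5
  6: leaving pack_ledger with 3
  7: combined inputs 53 / 3
Execution walk:
  probe_limits([8, 11, 4, 7, 4, 4, 4, 5, 2, 4]) -> 53  [called from weigh_samples, line 29]
  pack_ledger([8, 11, 4, 7, 4, 4, 4, 5, 2, 4], 5) -> 0  [called from weigh_samples, line 30]
  update_gauge(53, 0) -> 16  [called from weigh_samples, line 32]
  weigh_samples([8, 11, 4, 7, 4, 4, 4, 5, 2, 4], 5) -> 16  [called from main, line 38]
Log origins:
  1: from main, line 37
  2: from weigh_samples, line 28
  3: from probe_limits, line 2
  4: from probe_limits, line 6
  5: from pack_ledger, line 10
  6: from pack_ledger, line 15
  7: from weigh_samples, line 31
  8: from update_gauge, line 19
  9: from main, line 39
A correct fix: line 13: replace `samples[span]` with `samples[gap]`.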